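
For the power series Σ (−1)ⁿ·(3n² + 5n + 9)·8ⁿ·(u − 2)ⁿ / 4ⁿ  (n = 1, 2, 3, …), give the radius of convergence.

R = 1/2

By the ratio test, |a_{n+1}/a_n| = [(3(n+1)² + 5(n+1) + 9)/(3n² + 5n + 9)] · 8/4 → 2.
Convergence for |u − 2| · 2 < 1, i.e. |u − 2| < 1/2. So R = 1/2.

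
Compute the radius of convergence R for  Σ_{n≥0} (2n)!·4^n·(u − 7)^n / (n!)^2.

Ratio test: |a_{n+1}/a_n| = (2n+1)·(2n+2)/(n+1)² · 4 → 16 as n → ∞.
Thus R = 1/(16) = 1/16.

R = 1/16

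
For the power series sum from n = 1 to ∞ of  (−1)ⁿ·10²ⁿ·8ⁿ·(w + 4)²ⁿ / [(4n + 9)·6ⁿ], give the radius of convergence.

R = √3/20

By the ratio test, |a_{n+1}/a_n| = [(4n + 9)/(4(n+1) + 9)] · 100·8/6 → 400/3.
Successive powers of (w + 4) differ by 2, so the series converges when |w + 4|² · 400/3 < 1, i.e. |w + 4| < √(3/400). So R = √3/20.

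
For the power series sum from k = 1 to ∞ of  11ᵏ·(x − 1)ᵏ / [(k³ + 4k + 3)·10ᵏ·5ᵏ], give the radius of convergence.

R = 50/11

Ratio test: |a_{k+1}/a_k| = [(k³ + 4k + 3)/((k+1)³ + 4(k+1) + 3)] · 11/(10·5) → 11/50 as k → ∞.
Convergence for |x − 1| · 11/50 < 1, i.e. |x − 1| < 50/11. So R = 50/11.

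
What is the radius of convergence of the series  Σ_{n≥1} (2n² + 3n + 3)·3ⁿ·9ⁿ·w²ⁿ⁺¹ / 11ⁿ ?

R = √33/9

The ratio of consecutive coefficients is [(2(n+1)² + 3(n+1) + 3)/(2n² + 3n + 3)] · 3·9/11 → 27/11.
Since the exponent of w increases by 2 each term, convergence requires |w|² < 11/27, hence R = √33/9.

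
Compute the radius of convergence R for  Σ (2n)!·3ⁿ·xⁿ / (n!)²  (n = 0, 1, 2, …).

By the ratio test, |a_{n+1}/a_n| = (2n+1)·(2n+2)/(n+1)² · 3 → 12.
Hence the series converges for |x| < 1/(12) = 1/12, so the radius of convergence is 1/12.

R = 1/12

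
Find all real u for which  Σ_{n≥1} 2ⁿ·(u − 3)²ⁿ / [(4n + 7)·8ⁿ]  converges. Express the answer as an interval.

Ratio test: |a_{n+1}/a_n| = [(4n + 7)/(4(n+1) + 7)] · 2/8 → 1/4 as n → ∞.
Successive powers of (u − 3) differ by 2, so the series converges when |u − 3|² · 1/4 < 1, i.e. |u − 3| < √(4) = 2. So R = 2.
At u = 5: the terms are asymptotic to a nonzero constant times 1/n, so the series diverges by limit comparison with Σ 1/n.
Endpoint u = 1: the terms are asymptotic to a nonzero constant times 1/n, so the series diverges by limit comparison with Σ 1/n.

(1, 5)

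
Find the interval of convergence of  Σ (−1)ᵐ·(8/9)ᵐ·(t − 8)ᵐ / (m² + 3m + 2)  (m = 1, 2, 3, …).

[55/8, 73/8]

Apply the ratio test: |a_{m+1}| / |a_m| = [(m² + 3m + 2)/((m+1)² + 3(m+1) + 2)] · 8/9, which tends to 8/9 as m → ∞.
The series converges when 8/9 · |t − 8| < 1, giving R = 9/8.
At t = 73/8: the series is dominated by a constant times Σ 1/m², which converges (p = 2 > 1).
At t = 55/8: the terms are on the order of 1/m², so the series converges absolutely by comparison with the p-series (p = 2 > 1).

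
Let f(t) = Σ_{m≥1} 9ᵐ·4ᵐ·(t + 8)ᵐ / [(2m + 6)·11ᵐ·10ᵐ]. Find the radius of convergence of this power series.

R = 55/18

The ratio of consecutive coefficients is [(2m + 6)/(2(m+1) + 6)] · 9·4/(11·10) → 18/55.
The series converges when 18/55 · |t + 8| < 1, giving R = 55/18.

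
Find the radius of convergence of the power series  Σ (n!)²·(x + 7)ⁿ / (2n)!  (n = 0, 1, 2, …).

R = 4

By the ratio test, |a_{n+1}/a_n| = (n+1)²/[(2n+1)·(2n+2)] → 1/4.
Convergence for |x + 7| · 1/4 < 1, i.e. |x + 7| < 4. So R = 4.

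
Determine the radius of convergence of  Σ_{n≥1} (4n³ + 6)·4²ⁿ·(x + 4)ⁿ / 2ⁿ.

Apply the ratio test: |a_{n+1}| / |a_n| = [(4(n+1)³ + 6)/(4n³ + 6)] · 16/2, which tends to 8 as n → ∞.
The series converges when 8 · |x + 4| < 1, giving R = 1/8.

R = 1/8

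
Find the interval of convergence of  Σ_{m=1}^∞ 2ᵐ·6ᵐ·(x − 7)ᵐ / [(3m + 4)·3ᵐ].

[27/4, 29/4)

By the ratio test, |a_{m+1}/a_m| = [(3m + 4)/(3(m+1) + 4)] · 2·6/3 → 4.
Hence the series converges for |x − 7| < 1/(4) = 1/4, so the radius of convergence is 1/4.
When x = 29/4, comparison with the harmonic series Σ 1/m shows the series diverges.
At x = 27/4: an alternating series whose terms decrease to 0 in absolute value, so it converges by the Leibniz criterion.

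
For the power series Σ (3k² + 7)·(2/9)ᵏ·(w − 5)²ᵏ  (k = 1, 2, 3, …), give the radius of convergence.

R = 3√2/2

Ratio test: |a_{k+1}/a_k| = [(3(k+1)² + 7)/(3k² + 7)] · 2/9 → 2/9 as k → ∞.
Since the exponent of (w − 5) increases by 2 each term, convergence requires |w − 5|² < 9/2, hence R = 3√2/2.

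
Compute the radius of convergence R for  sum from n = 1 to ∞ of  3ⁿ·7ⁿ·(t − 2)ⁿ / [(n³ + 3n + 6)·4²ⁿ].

R = 16/21

Apply the ratio test: |a_{n+1}| / |a_n| = [(n³ + 3n + 6)/((n+1)³ + 3(n+1) + 6)] · 3·7/16, which tends to 21/16 as n → ∞.
Convergence for |t − 2| · 21/16 < 1, i.e. |t − 2| < 16/21. So R = 16/21.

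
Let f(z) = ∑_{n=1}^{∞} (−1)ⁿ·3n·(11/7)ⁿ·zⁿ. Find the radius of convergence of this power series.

Ratio test: |a_{n+1}/a_n| = [3(n+1)/3n] · 11/7 → 11/7 as n → ∞.
Hence the series converges for |z| < 1/(11/7) = 7/11, so the radius of convergence is 7/11.

R = 7/11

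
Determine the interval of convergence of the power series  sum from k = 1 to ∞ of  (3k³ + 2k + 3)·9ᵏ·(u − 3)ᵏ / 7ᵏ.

(20/9, 34/9)

Ratio test: |a_{k+1}/a_k| = [(3(k+1)³ + 2(k+1) + 3)/(3k³ + 2k + 3)] · 9/7 → 9/7 as k → ∞.
Thus R = 1/(9/7) = 7/9.
Endpoint u = 34/9: the terms do not tend to 0, so the series diverges.
Endpoint u = 20/9: the terms have absolute value of order k³, which does not tend to 0, so the series diverges by the divergence test.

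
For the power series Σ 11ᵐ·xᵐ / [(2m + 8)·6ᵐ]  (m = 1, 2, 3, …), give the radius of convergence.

R = 6/11

Ratio test: |a_{m+1}/a_m| = [(2m + 8)/(2(m+1) + 8)] · 11/6 → 11/6 as m → ∞.
The series converges when 11/6 · |x| < 1, giving R = 6/11.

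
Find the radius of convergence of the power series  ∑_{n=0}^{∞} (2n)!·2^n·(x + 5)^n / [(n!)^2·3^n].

The ratio of consecutive coefficients is (2n+1)·(2n+2)/(n+1)² · 2/3 → 8/3.
The series converges when 8/3 · |x + 5| < 1, giving R = 3/8.

R = 3/8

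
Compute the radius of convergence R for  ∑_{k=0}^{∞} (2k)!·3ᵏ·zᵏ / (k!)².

By the ratio test, |a_{k+1}/a_k| = (2k+1)·(2k+2)/(k+1)² · 3 → 12.
Convergence for |z| · 12 < 1, i.e. |z| < 1/12. So R = 1/12.

R = 1/12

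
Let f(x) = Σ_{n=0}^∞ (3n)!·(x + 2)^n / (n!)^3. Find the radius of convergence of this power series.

Ratio test: |a_{n+1}/a_n| = (3n+1)·(3n+2)·(3n+3)/(n+1)³ → 27 as n → ∞.
Hence the series converges for |x + 2| < 1/(27) = 1/27, so the radius of convergence is 1/27.

R = 1/27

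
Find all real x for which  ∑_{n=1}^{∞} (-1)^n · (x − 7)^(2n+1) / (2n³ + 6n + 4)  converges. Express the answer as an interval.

[6, 8]

The ratio of consecutive coefficients is (2n³ + 6n + 4)/(2(n+1)³ + 6(n+1) + 4) → 1.
Since the exponent of (x − 7) increases by 2 each term, convergence requires |x − 7|² < 1, hence R = 1.
When x = 8, the series is dominated by a constant times Σ 1/n³, which converges (p = 3 > 1).
At x = 6: absolute convergence follows by limit comparison with Σ 1/n³.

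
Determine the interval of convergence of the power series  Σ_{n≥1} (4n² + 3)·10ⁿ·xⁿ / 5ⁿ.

(-1/2, 1/2)

The ratio of consecutive coefficients is [(4(n+1)² + 3)/(4n² + 3)] · 10/5 → 2.
Thus R = 1/(2) = 1/2.
At x = 1/2: the terms do not tend to 0, so the series diverges.
Check x = -1/2: the terms have absolute value of order n², which does not tend to 0, so the series diverges by the divergence test.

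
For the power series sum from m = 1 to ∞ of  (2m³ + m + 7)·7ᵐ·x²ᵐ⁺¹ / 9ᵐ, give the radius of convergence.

The ratio of consecutive coefficients is [(2(m+1)³ + (m+1) + 7)/(2m³ + m + 7)] · 7/9 → 7/9.
Since the exponent of x increases by 2 each term, convergence requires |x|² < 9/7, hence R = 3√7/7.

R = 3√7/7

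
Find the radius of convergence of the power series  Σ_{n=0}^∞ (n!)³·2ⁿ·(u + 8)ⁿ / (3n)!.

R = 27/2

Ratio test: |a_{n+1}/a_n| = (n+1)³/[(3n+1)·(3n+2)·(3n+3)] · 2 → 2/27 as n → ∞.
Hence the series converges for |u + 8| < 1/(2/27) = 27/2, so the radius of convergence is 27/2.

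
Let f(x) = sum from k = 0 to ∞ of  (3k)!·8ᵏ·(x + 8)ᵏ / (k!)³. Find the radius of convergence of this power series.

The ratio of consecutive coefficients is (3k+1)·(3k+2)·(3k+3)/(k+1)³ · 8 → 216.
Convergence for |x + 8| · 216 < 1, i.e. |x + 8| < 1/216. So R = 1/216.

R = 1/216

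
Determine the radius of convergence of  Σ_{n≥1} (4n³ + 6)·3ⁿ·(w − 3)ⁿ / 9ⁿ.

R = 3

By the ratio test, |a_{n+1}/a_n| = [(4(n+1)³ + 6)/(4n³ + 6)] · 3/9 → 1/3.
Hence the series converges for |w − 3| < 1/(1/3) = 3, so the radius of convergence is 3.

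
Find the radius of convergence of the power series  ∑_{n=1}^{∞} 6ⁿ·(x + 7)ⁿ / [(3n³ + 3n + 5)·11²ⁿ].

R = 121/6

The ratio of consecutive coefficients is [(3n³ + 3n + 5)/(3(n+1)³ + 3(n+1) + 5)] · 6/121 → 6/121.
Convergence for |x + 7| · 6/121 < 1, i.e. |x + 7| < 121/6. So R = 121/6.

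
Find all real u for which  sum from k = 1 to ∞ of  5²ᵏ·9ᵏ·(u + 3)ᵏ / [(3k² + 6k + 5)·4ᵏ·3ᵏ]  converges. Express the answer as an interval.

[-229/75, -221/75]

Apply the ratio test: |a_{k+1}| / |a_k| = [(3k² + 6k + 5)/(3(k+1)² + 6(k+1) + 5)] · 25·9/(4·3), which tends to 75/4 as k → ∞.
Thus R = 1/(75/4) = 4/75.
Check u = -221/75: the series is dominated by a constant times Σ 1/k², which converges (p = 2 > 1).
Endpoint u = -229/75: the terms are on the order of 1/k², so the series converges absolutely by comparison with the p-series (p = 2 > 1).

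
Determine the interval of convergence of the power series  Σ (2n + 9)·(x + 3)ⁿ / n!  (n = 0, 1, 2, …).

The ratio of consecutive coefficients is (2(n+1) + 9)/(2n + 9) · 1/(n+1) → 0.
Since the limit is 0 < 1 for every x, the series converges on all of ℝ and R = ∞.

(−∞, ∞)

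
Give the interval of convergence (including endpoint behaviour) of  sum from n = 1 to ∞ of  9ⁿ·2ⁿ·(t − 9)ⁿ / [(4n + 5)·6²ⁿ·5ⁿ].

[-1, 19)

By the ratio test, |a_{n+1}/a_n| = [(4n + 5)/(4(n+1) + 5)] · 9·2/(36·5) → 1/10.
The series converges when 1/10 · |t − 9| < 1, giving R = 10.
At t = 19: comparison with the harmonic series Σ 1/n shows the series diverges.
When t = -1, the terms alternate in sign and decrease monotonically to 0 in absolute value (size ~ c/n), so the alternating series test gives convergence.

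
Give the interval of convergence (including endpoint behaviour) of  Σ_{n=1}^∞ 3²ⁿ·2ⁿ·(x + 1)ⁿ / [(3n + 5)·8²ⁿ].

Ratio test: |a_{n+1}/a_n| = [(3n + 5)/(3(n+1) + 5)] · 9·2/64 → 9/32 as n → ∞.
Hence the series converges for |x + 1| < 1/(9/32) = 32/9, so the radius of convergence is 32/9.
Check x = 23/9: comparison with the harmonic series Σ 1/n shows the series diverges.
Endpoint x = -41/9: convergence follows from the alternating series test (terms decrease monotonically to 0).

[-41/9, 23/9)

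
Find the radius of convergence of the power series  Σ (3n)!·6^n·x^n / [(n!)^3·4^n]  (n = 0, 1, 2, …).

Ratio test: |a_{n+1}/a_n| = (3n+1)·(3n+2)·(3n+3)/(n+1)³ · 6/4 → 81/2 as n → ∞.
Thus R = 1/(81/2) = 2/81.

R = 2/81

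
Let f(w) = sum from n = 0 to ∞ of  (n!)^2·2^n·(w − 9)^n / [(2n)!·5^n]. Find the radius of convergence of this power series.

Apply the ratio test: |a_{n+1}| / |a_n| = (n+1)²/[(2n+1)·(2n+2)] · 2/5, which tends to 1/10 as n → ∞.
The series converges when 1/10 · |w − 9| < 1, giving R = 10.

R = 10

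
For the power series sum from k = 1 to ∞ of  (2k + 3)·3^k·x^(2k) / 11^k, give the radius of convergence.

R = √33/3

Ratio test: |a_{k+1}/a_k| = [(2(k+1) + 3)/(2k + 3)] · 3/11 → 3/11 as k → ∞.
Writing y = x², the series in y has radius 11/3, so |x| < √(11/3) and R = √33/3.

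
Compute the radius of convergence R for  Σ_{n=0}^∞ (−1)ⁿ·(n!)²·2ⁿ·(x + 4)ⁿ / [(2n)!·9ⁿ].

R = 18

Apply the ratio test: |a_{n+1}| / |a_n| = (n+1)²/[(2n+1)·(2n+2)] · 2/9, which tends to 1/18 as n → ∞.
Thus R = 1/(1/18) = 18.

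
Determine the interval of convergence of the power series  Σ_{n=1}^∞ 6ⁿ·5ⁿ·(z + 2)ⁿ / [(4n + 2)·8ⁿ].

Apply the ratio test: |a_{n+1}| / |a_n| = [(4n + 2)/(4(n+1) + 2)] · 6·5/8, which tends to 15/4 as n → ∞.
Convergence for |z + 2| · 15/4 < 1, i.e. |z + 2| < 4/15. So R = 4/15.
At z = -26/15: comparison with the harmonic series Σ 1/n shows the series diverges.
When z = -34/15, the terms alternate in sign and decrease monotonically to 0 in absolute value (size ~ c/n), so the alternating series test gives convergence.

[-34/15, -26/15)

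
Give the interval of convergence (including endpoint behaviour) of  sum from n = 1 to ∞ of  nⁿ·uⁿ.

Root test: |a_n|^(1/n) = n → ∞.
The root grows without bound, so R = 0 (convergence only at u = 0).

{0}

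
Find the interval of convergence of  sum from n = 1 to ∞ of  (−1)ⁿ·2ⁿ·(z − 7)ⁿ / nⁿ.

Applying the root test, |a_n|^(1/n) = 2/n → 0.
Since the n-th root of |a_n| tends to 0, the series converges for all real z; R = ∞.

(−∞, ∞)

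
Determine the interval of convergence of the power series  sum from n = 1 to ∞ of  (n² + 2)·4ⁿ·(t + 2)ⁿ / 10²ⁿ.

(-27, 23)

The ratio of consecutive coefficients is [((n+1)² + 2)/(n² + 2)] · 4/100 → 1/25.
Thus R = 1/(1/25) = 25.
Check t = 23: the terms have absolute value of order n², which does not tend to 0, so the series diverges by the divergence test.
At t = -27: the terms have absolute value of order n², which does not tend to 0, so the series diverges by the divergence test.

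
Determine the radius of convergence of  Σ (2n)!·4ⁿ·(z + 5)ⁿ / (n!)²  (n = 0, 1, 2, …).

The ratio of consecutive coefficients is (2n+1)·(2n+2)/(n+1)² · 4 → 16.
The series converges when 16 · |z + 5| < 1, giving R = 1/16.

R = 1/16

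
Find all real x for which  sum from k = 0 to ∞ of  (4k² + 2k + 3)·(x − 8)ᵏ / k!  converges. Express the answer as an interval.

By the ratio test, |a_{k+1}/a_k| = (4(k+1)² + 2(k+1) + 3)/(4k² + 2k + 3) · 1/(k+1) → 0.
The ratio tends to 0 regardless of x, hence R = ∞.

(−∞, ∞)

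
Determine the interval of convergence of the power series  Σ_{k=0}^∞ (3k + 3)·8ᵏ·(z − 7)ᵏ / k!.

(−∞, ∞)

The ratio of consecutive coefficients is (3(k+1) + 3)/(3k + 3) · 8 · 1/(k+1) → 0.
The limit is 0, so the series converges for all z; R = ∞.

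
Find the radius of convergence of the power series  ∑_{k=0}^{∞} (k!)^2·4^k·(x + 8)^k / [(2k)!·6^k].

R = 6

Apply the ratio test: |a_{k+1}| / |a_k| = (k+1)²/[(2k+1)·(2k+2)] · 4/6, which tends to 1/6 as k → ∞.
Hence the series converges for |x + 8| < 1/(1/6) = 6, so the radius of convergence is 6.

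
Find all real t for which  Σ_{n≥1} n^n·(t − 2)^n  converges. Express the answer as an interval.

{2}

Applying the root test, |a_n|^(1/n) = n → ∞.
Since the n-th root of |a_n| is unbounded, the series converges only at t = 2; R = 0.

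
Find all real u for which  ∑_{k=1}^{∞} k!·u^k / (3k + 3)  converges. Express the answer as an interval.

The ratio of consecutive coefficients is (k+1) · (3k + 3)/(3(k+1) + 3) → ∞.
Since the ratio → ∞, the series diverges for every u ≠ 0, and R = 0.

{0}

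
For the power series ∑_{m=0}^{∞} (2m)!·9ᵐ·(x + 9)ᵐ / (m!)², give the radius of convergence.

R = 1/36

By the ratio test, |a_{m+1}/a_m| = (2m+1)·(2m+2)/(m+1)² · 9 → 36.
The series converges when 36 · |x + 9| < 1, giving R = 1/36.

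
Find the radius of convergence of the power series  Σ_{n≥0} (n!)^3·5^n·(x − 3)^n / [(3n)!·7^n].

R = 189/5

The ratio of consecutive coefficients is (n+1)³/[(3n+1)·(3n+2)·(3n+3)] · 5/7 → 5/189.
Thus R = 1/(5/189) = 189/5.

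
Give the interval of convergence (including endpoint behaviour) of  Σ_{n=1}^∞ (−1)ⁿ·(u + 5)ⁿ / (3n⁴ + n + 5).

The ratio of consecutive coefficients is (3n⁴ + n + 5)/(3(n+1)⁴ + (n+1) + 5) → 1.
Hence R = 1.
At u = -4: the terms are on the order of 1/n⁴, so the series converges absolutely by comparison with the p-series (p = 4 > 1).
When u = -6, the series is dominated by a constant times Σ 1/n⁴, which converges (p = 4 > 1).

[-6, -4]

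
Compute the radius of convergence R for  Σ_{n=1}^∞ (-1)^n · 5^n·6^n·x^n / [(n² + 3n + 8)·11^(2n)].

R = 121/30

The ratio of consecutive coefficients is [(n² + 3n + 8)/((n+1)² + 3(n+1) + 8)] · 5·6/121 → 30/121.
Convergence for |x| · 30/121 < 1, i.e. |x| < 121/30. So R = 121/30.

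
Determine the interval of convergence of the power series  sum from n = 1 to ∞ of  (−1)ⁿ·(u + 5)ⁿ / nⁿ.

(−∞, ∞)

Root test: |a_n|^(1/n) = 1/n → 0.
Since the n-th root of |a_n| tends to 0, the series converges for all real u; R = ∞.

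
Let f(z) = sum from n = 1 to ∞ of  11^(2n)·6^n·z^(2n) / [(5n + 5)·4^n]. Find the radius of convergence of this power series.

R = √6/33

Apply the ratio test: |a_{n+1}| / |a_n| = [(5n + 5)/(5(n+1) + 5)] · 121·6/4, which tends to 363/2 as n → ∞.
Successive powers of z differ by 2, so the series converges when |z|² · 363/2 < 1, i.e. |z| < √(2/363). So R = √6/33.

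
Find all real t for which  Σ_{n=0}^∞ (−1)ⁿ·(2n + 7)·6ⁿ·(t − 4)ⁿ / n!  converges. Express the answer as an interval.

(−∞, ∞)

Ratio test: |a_{n+1}/a_n| = (2(n+1) + 7)/(2n + 7) · 6 · 1/(n+1) → 0 as n → ∞.
Since the limit is 0 < 1 for every t, the series converges on all of ℝ and R = ∞.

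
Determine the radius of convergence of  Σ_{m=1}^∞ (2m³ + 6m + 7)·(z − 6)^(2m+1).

Ratio test: |a_{m+1}/a_m| = (2(m+1)³ + 6(m+1) + 7)/(2m³ + 6m + 7) → 1 as m → ∞.
Since the exponent of (z − 6) increases by 2 each term, convergence requires |z − 6|² < 1, hence R = 1.

R = 1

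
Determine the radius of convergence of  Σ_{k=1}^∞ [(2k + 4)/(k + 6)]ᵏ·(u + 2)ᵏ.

R = 1/2

Applying the root test, |a_k|^(1/k) = (2k + 4)/(k + 6) → 2.
The series converges when 2 · |u + 2| < 1, giving R = 1/2.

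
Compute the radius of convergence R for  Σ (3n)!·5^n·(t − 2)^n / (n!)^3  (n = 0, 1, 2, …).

R = 1/135

By the ratio test, |a_{n+1}/a_n| = (3n+1)·(3n+2)·(3n+3)/(n+1)³ · 5 → 135.
Hence the series converges for |t − 2| < 1/(135) = 1/135, so the radius of convergence is 1/135.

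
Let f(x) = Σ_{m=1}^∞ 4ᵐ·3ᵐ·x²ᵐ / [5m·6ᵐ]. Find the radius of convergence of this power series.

The ratio of consecutive coefficients is [5m/5(m+1)] · 4·3/6 → 2.
Writing y = x², the series in y has radius 1/2, so |x| < √(1/2) and R = √2/2.

R = √2/2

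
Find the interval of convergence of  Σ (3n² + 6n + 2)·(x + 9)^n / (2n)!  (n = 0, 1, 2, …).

Apply the ratio test: |a_{n+1}| / |a_n| = (3(n+1)² + 6(n+1) + 2)/(3n² + 6n + 2) · 1/[(2n+1)·(2n+2)], which tends to 0 as n → ∞.
The ratio tends to 0 regardless of x, hence R = ∞.

(−∞, ∞)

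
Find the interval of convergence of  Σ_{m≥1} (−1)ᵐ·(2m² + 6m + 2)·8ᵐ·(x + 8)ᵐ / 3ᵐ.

(-67/8, -61/8)

By the ratio test, |a_{m+1}/a_m| = [(2(m+1)² + 6(m+1) + 2)/(2m² + 6m + 2)] · 8/3 → 8/3.
The series converges when 8/3 · |x + 8| < 1, giving R = 3/8.
When x = -61/8, the terms do not tend to 0, so the series diverges.
Check x = -67/8: the m-th term does not approach 0; divergence by the term test.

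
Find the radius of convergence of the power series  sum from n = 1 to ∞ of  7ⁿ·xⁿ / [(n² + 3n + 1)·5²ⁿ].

Ratio test: |a_{n+1}/a_n| = [(n² + 3n + 1)/((n+1)² + 3(n+1) + 1)] · 7/25 → 7/25 as n → ∞.
Hence the series converges for |x| < 1/(7/25) = 25/7, so the radius of convergence is 25/7.

R = 25/7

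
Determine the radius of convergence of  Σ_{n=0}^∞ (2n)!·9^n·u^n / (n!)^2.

By the ratio test, |a_{n+1}/a_n| = (2n+1)·(2n+2)/(n+1)² · 9 → 36.
The series converges when 36 · |u| < 1, giving R = 1/36.

R = 1/36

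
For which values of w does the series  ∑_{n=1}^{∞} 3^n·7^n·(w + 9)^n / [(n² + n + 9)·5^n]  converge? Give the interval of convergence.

[-194/21, -184/21]

The ratio of consecutive coefficients is [(n² + n + 9)/((n+1)² + (n+1) + 9)] · 3·7/5 → 21/5.
Hence the series converges for |w + 9| < 1/(21/5) = 5/21, so the radius of convergence is 5/21.
Endpoint w = -184/21: the series is dominated by a constant times Σ 1/n², which converges (p = 2 > 1).
When w = -194/21, the terms are on the order of 1/n², so the series converges absolutely by comparison with the p-series (p = 2 > 1).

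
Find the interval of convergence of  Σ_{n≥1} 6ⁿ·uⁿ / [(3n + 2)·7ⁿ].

[-7/6, 7/6)

Apply the ratio test: |a_{n+1}| / |a_n| = [(3n + 2)/(3(n+1) + 2)] · 6/7, which tends to 6/7 as n → ∞.
Hence the series converges for |u| < 1/(6/7) = 7/6, so the radius of convergence is 7/6.
At u = 7/6: comparison with the harmonic series Σ 1/n shows the series diverges.
Check u = -7/6: convergence follows from the alternating series test (terms decrease monotonically to 0).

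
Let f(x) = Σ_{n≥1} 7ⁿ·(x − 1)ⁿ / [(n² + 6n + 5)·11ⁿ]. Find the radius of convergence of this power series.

R = 11/7

Apply the ratio test: |a_{n+1}| / |a_n| = [(n² + 6n + 5)/((n+1)² + 6(n+1) + 5)] · 7/11, which tends to 7/11 as n → ∞.
Thus R = 1/(7/11) = 11/7.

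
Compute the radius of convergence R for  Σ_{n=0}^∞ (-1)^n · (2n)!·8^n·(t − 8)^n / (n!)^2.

Apply the ratio test: |a_{n+1}| / |a_n| = (2n+1)·(2n+2)/(n+1)² · 8, which tends to 32 as n → ∞.
Hence the series converges for |t − 8| < 1/(32) = 1/32, so the radius of convergence is 1/32.

R = 1/32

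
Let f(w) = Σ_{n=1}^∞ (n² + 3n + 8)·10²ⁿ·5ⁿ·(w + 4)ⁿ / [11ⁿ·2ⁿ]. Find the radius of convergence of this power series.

R = 11/250

By the ratio test, |a_{n+1}/a_n| = [((n+1)² + 3(n+1) + 8)/(n² + 3n + 8)] · 100·5/(11·2) → 250/11.
Hence the series converges for |w + 4| < 1/(250/11) = 11/250, so the radius of convergence is 11/250.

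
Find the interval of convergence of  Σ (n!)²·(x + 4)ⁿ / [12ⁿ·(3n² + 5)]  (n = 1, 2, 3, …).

Ratio test: |a_{n+1}/a_n| = (n+1)² · 1/12 · (3n² + 5)/(3(n+1)² + 5) → ∞ as n → ∞.
Since the ratio → ∞, the series diverges for every x ≠ -4, and R = 0.

{-4}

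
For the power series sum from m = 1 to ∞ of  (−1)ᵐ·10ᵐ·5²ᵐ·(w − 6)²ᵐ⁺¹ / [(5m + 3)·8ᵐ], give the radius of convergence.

R = 2√5/25

Ratio test: |a_{m+1}/a_m| = [(5m + 3)/(5(m+1) + 3)] · 10·25/8 → 125/4 as m → ∞.
Since the exponent of (w − 6) increases by 2 each term, convergence requires |w − 6|² < 4/125, hence R = 2√5/25.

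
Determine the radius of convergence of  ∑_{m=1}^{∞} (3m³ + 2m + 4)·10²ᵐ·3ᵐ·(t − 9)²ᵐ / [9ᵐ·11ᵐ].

Ratio test: |a_{m+1}/a_m| = [(3(m+1)³ + 2(m+1) + 4)/(3m³ + 2m + 4)] · 100·3/(9·11) → 100/33 as m → ∞.
Successive powers of (t − 9) differ by 2, so the series converges when |t − 9|² · 100/33 < 1, i.e. |t − 9| < √(33/100). So R = √33/10.

R = √33/10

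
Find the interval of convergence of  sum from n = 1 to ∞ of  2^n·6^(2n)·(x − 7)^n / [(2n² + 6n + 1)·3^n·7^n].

Ratio test: |a_{n+1}/a_n| = [(2n² + 6n + 1)/(2(n+1)² + 6(n+1) + 1)] · 2·36/(3·7) → 24/7 as n → ∞.
Hence the series converges for |x − 7| < 1/(24/7) = 7/24, so the radius of convergence is 7/24.
When x = 175/24, the terms are on the order of 1/n², so the series converges absolutely by comparison with the p-series (p = 2 > 1).
Check x = 161/24: the terms are on the order of 1/n², so the series converges absolutely by comparison with the p-series (p = 2 > 1).

[161/24, 175/24]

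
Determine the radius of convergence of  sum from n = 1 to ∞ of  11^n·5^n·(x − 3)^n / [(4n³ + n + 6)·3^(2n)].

Apply the ratio test: |a_{n+1}| / |a_n| = [(4n³ + n + 6)/(4(n+1)³ + (n+1) + 6)] · 11·5/9, which tends to 55/9 as n → ∞.
Hence the series converges for |x − 3| < 1/(55/9) = 9/55, so the radius of convergence is 9/55.

R = 9/55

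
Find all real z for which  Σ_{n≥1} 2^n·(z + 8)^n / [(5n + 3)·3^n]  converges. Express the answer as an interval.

[-19/2, -13/2)

Apply the ratio test: |a_{n+1}| / |a_n| = [(5n + 3)/(5(n+1) + 3)] · 2/3, which tends to 2/3 as n → ∞.
Convergence for |z + 8| · 2/3 < 1, i.e. |z + 8| < 3/2. So R = 3/2.
At z = -13/2: the terms are asymptotic to a nonzero constant times 1/n, so the series diverges by limit comparison with Σ 1/n.
Endpoint z = -19/2: an alternating series whose terms decrease to 0 in absolute value, so it converges by the Leibniz criterion.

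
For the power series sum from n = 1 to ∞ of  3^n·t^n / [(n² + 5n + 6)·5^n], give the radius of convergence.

R = 5/3

By the ratio test, |a_{n+1}/a_n| = [(n² + 5n + 6)/((n+1)² + 5(n+1) + 6)] · 3/5 → 3/5.
The series converges when 3/5 · |t| < 1, giving R = 5/3.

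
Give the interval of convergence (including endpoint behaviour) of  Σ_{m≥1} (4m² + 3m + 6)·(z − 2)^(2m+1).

Apply the ratio test: |a_{m+1}| / |a_m| = (4(m+1)² + 3(m+1) + 6)/(4m² + 3m + 6), which tends to 1 as m → ∞.
Writing y = (z − 2)², the series in y has radius 1, so |z − 2| < √(1) = 1 and R = 1.
Check z = 3: the terms have absolute value of order m², which does not tend to 0, so the series diverges by the divergence test.
Endpoint z = 1: the m-th term does not approach 0; divergence by the term test.

(1, 3)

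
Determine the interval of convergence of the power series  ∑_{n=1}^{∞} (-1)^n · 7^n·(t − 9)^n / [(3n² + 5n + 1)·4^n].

[59/7, 67/7]

Ratio test: |a_{n+1}/a_n| = [(3n² + 5n + 1)/(3(n+1)² + 5(n+1) + 1)] · 7/4 → 7/4 as n → ∞.
The series converges when 7/4 · |t − 9| < 1, giving R = 4/7.
When t = 67/7, the series is dominated by a constant times Σ 1/n², which converges (p = 2 > 1).
Endpoint t = 59/7: absolute convergence follows by limit comparison with Σ 1/n².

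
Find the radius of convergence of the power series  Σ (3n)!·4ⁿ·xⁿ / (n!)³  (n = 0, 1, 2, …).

Ratio test: |a_{n+1}/a_n| = (3n+1)·(3n+2)·(3n+3)/(n+1)³ · 4 → 108 as n → ∞.
The series converges when 108 · |x| < 1, giving R = 1/108.

R = 1/108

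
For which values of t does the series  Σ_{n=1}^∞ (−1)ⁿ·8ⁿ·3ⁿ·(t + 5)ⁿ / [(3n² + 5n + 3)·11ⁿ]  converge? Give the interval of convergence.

The ratio of consecutive coefficients is [(3n² + 5n + 3)/(3(n+1)² + 5(n+1) + 3)] · 8·3/11 → 24/11.
Hence the series converges for |t + 5| < 1/(24/11) = 11/24, so the radius of convergence is 11/24.
Endpoint t = -109/24: absolute convergence follows by limit comparison with Σ 1/n².
Endpoint t = -131/24: the terms are on the order of 1/n², so the series converges absolutely by comparison with the p-series (p = 2 > 1).

[-131/24, -109/24]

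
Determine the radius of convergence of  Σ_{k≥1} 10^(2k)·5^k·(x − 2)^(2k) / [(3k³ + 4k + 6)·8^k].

Ratio test: |a_{k+1}/a_k| = [(3k³ + 4k + 6)/(3(k+1)³ + 4(k+1) + 6)] · 100·5/8 → 125/2 as k → ∞.
Successive powers of (x − 2) differ by 2, so the series converges when |x − 2|² · 125/2 < 1, i.e. |x − 2| < √(2/125). So R = √10/25.

R = √10/25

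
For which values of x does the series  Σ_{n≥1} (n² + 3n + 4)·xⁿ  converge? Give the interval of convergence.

By the ratio test, |a_{n+1}/a_n| = ((n+1)² + 3(n+1) + 4)/(n² + 3n + 4) → 1.
So the series converges when |x| < 1 and diverges when |x| > 1; R = 1.
Endpoint x = 1: the terms have absolute value of order n², which does not tend to 0, so the series diverges by the divergence test.
At x = -1: the terms do not tend to 0, so the series diverges.

(-1, 1)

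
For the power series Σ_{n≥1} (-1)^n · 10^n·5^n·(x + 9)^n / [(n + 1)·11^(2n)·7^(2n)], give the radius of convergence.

R = 5929/50

Apply the ratio test: |a_{n+1}| / |a_n| = [(n + 1)/((n+1) + 1)] · 10·5/(121·49), which tends to 50/5929 as n → ∞.
Convergence for |x + 9| · 50/5929 < 1, i.e. |x + 9| < 5929/50. So R = 5929/50.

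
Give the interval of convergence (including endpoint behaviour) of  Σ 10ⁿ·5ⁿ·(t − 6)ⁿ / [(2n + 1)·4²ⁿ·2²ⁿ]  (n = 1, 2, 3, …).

By the ratio test, |a_{n+1}/a_n| = [(2n + 1)/(2(n+1) + 1)] · 10·5/(16·4) → 25/32.
The series converges when 25/32 · |t − 6| < 1, giving R = 32/25.
At t = 182/25: comparison with the harmonic series Σ 1/n shows the series diverges.
When t = 118/25, the terms alternate in sign and decrease monotonically to 0 in absolute value (size ~ c/n), so the alternating series test gives convergence.

[118/25, 182/25)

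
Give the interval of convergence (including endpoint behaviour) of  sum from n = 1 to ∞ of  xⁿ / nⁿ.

Root test: |a_n|^(1/n) = 1/n → 0.
Since the n-th root of |a_n| tends to 0, the series converges for all real x; R = ∞.

(−∞, ∞)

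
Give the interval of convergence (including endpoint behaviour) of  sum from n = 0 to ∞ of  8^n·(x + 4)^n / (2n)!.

Ratio test: |a_{n+1}/a_n| = 8 · 1/[(2n+1)·(2n+2)] → 0 as n → ∞.
The ratio tends to 0 regardless of x, hence R = ∞.

(−∞, ∞)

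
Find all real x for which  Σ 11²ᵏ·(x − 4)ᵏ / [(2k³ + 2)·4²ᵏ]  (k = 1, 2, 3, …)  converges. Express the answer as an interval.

[468/121, 500/121]

Ratio test: |a_{k+1}/a_k| = [(2k³ + 2)/(2(k+1)³ + 2)] · 121/16 → 121/16 as k → ∞.
Hence the series converges for |x − 4| < 1/(121/16) = 16/121, so the radius of convergence is 16/121.
At x = 500/121: absolute convergence follows by limit comparison with Σ 1/k³.
Endpoint x = 468/121: absolute convergence follows by limit comparison with Σ 1/k³.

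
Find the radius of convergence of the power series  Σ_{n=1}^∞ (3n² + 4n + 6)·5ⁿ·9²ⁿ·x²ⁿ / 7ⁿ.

R = √35/45

By the ratio test, |a_{n+1}/a_n| = [(3(n+1)² + 4(n+1) + 6)/(3n² + 4n + 6)] · 5·81/7 → 405/7.
Since the exponent of x increases by 2 each term, convergence requires |x|² < 7/405, hence R = √35/45.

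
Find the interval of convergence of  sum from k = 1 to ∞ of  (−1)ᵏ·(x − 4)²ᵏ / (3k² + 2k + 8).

[3, 5]

Apply the ratio test: |a_{k+1}| / |a_k| = (3k² + 2k + 8)/(3(k+1)² + 2(k+1) + 8), which tends to 1 as k → ∞.
Successive powers of (x − 4) differ by 2, so the series converges when |x − 4|² · 1 < 1, i.e. |x − 4| < √(1) = 1. So R = 1.
When x = 5, the terms are on the order of 1/k², so the series converges absolutely by comparison with the p-series (p = 2 > 1).
Check x = 3: absolute convergence follows by limit comparison with Σ 1/k².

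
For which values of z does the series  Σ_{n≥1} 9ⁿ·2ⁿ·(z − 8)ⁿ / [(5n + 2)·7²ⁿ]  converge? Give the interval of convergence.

By the ratio test, |a_{n+1}/a_n| = [(5n + 2)/(5(n+1) + 2)] · 9·2/49 → 18/49.
The series converges when 18/49 · |z − 8| < 1, giving R = 49/18.
Check z = 193/18: comparison with the harmonic series Σ 1/n shows the series diverges.
At z = 95/18: an alternating series whose terms decrease to 0 in absolute value, so it converges by the Leibniz criterion.

[95/18, 193/18)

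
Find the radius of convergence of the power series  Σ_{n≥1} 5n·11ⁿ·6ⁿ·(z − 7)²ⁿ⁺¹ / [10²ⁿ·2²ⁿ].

The ratio of consecutive coefficients is [5(n+1)/5n] · 11·6/(100·4) → 33/200.
Writing y = (z − 7)², the series in y has radius 200/33, so |z − 7| < √(200/33) and R = 10√66/33.

R = 10√66/33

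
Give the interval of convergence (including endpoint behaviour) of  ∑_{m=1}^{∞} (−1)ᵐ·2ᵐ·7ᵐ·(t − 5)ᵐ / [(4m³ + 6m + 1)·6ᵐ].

[32/7, 38/7]

The ratio of consecutive coefficients is [(4m³ + 6m + 1)/(4(m+1)³ + 6(m+1) + 1)] · 2·7/6 → 7/3.
Convergence for |t − 5| · 7/3 < 1, i.e. |t − 5| < 3/7. So R = 3/7.
Endpoint t = 38/7: the series is dominated by a constant times Σ 1/m³, which converges (p = 3 > 1).
When t = 32/7, the terms are on the order of 1/m³, so the series converges absolutely by comparison with the p-series (p = 3 > 1).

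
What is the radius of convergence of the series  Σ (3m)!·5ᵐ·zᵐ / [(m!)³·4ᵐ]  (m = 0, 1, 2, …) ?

Apply the ratio test: |a_{m+1}| / |a_m| = (3m+1)·(3m+2)·(3m+3)/(m+1)³ · 5/4, which tends to 135/4 as m → ∞.
The series converges when 135/4 · |z| < 1, giving R = 4/135.

R = 4/135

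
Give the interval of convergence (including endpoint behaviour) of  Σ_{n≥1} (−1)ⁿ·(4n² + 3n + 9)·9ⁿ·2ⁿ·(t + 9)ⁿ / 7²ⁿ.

(-211/18, -113/18)

By the ratio test, |a_{n+1}/a_n| = [(4(n+1)² + 3(n+1) + 9)/(4n² + 3n + 9)] · 9·2/49 → 18/49.
Thus R = 1/(18/49) = 49/18.
Endpoint t = -113/18: the terms have absolute value of order n², which does not tend to 0, so the series diverges by the divergence test.
Endpoint t = -211/18: the n-th term does not approach 0; divergence by the term test.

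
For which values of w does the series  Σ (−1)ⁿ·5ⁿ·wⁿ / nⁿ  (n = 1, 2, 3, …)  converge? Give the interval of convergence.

Root test: |a_n|^(1/n) = 5/n → 0.
The limit is 0 for every w, so R = ∞.

(−∞, ∞)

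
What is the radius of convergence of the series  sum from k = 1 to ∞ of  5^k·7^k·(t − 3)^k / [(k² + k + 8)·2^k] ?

The ratio of consecutive coefficients is [(k² + k + 8)/((k+1)² + (k+1) + 8)] · 5·7/2 → 35/2.
Thus R = 1/(35/2) = 2/35.

R = 2/35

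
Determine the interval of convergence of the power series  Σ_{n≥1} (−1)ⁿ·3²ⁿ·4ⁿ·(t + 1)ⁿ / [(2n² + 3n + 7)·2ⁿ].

Ratio test: |a_{n+1}/a_n| = [(2n² + 3n + 7)/(2(n+1)² + 3(n+1) + 7)] · 9·4/2 → 18 as n → ∞.
Hence the series converges for |t + 1| < 1/(18) = 1/18, so the radius of convergence is 1/18.
When t = -17/18, the series is dominated by a constant times Σ 1/n², which converges (p = 2 > 1).
When t = -19/18, the terms are on the order of 1/n², so the series converges absolutely by comparison with the p-series (p = 2 > 1).

[-19/18, -17/18]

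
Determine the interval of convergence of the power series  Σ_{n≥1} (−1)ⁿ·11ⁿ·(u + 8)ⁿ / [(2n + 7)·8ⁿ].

By the ratio test, |a_{n+1}/a_n| = [(2n + 7)/(2(n+1) + 7)] · 11/8 → 11/8.
Thus R = 1/(11/8) = 8/11.
When u = -80/11, an alternating series whose terms decrease to 0 in absolute value, so it converges by the Leibniz criterion.
At u = -96/11: the terms are asymptotic to a nonzero constant times 1/n, so the series diverges by limit comparison with Σ 1/n.

(-96/11, -80/11]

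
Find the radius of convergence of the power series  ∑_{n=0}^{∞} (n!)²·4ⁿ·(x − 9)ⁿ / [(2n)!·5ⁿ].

R = 5

By the ratio test, |a_{n+1}/a_n| = (n+1)²/[(2n+1)·(2n+2)] · 4/5 → 1/5.
Hence the series converges for |x − 9| < 1/(1/5) = 5, so the radius of convergence is 5.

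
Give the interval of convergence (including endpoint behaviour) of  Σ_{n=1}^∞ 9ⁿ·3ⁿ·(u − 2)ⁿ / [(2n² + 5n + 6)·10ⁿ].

Ratio test: |a_{n+1}/a_n| = [(2n² + 5n + 6)/(2(n+1)² + 5(n+1) + 6)] · 9·3/10 → 27/10 as n → ∞.
Convergence for |u − 2| · 27/10 < 1, i.e. |u − 2| < 10/27. So R = 10/27.
When u = 64/27, absolute convergence follows by limit comparison with Σ 1/n².
When u = 44/27, the terms are on the order of 1/n², so the series converges absolutely by comparison with the p-series (p = 2 > 1).

[44/27, 64/27]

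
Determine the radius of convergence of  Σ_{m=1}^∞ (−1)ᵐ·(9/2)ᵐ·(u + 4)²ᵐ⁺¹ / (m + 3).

Apply the ratio test: |a_{m+1}| / |a_m| = [(m + 3)/((m+1) + 3)] · 9/2, which tends to 9/2 as m → ∞.
Since the exponent of (u + 4) increases by 2 each term, convergence requires |u + 4|² < 2/9, hence R = √2/3.

R = √2/3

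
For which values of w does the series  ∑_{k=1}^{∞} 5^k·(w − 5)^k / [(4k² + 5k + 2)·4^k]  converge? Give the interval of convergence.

The ratio of consecutive coefficients is [(4k² + 5k + 2)/(4(k+1)² + 5(k+1) + 2)] · 5/4 → 5/4.
The series converges when 5/4 · |w − 5| < 1, giving R = 4/5.
When w = 29/5, absolute convergence follows by limit comparison with Σ 1/k².
Endpoint w = 21/5: the terms are on the order of 1/k², so the series converges absolutely by comparison with the p-series (p = 2 > 1).

[21/5, 29/5]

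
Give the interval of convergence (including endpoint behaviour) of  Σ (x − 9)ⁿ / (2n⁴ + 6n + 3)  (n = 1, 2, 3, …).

Ratio test: |a_{n+1}/a_n| = (2n⁴ + 6n + 3)/(2(n+1)⁴ + 6(n+1) + 3) → 1 as n → ∞.
Convergence for |x − 9| < 1, so R = 1.
At x = 10: the terms are on the order of 1/n⁴, so the series converges absolutely by comparison with the p-series (p = 4 > 1).
Endpoint x = 8: the terms are on the order of 1/n⁴, so the series converges absolutely by comparison with the p-series (p = 4 > 1).

[8, 10]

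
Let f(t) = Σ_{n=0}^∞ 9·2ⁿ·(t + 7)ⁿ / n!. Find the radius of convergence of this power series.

Ratio test: |a_{n+1}/a_n| = 9/9 · 2 · 1/(n+1) → 0 as n → ∞.
The limit is 0, so the series converges for all t; R = ∞.

R = ∞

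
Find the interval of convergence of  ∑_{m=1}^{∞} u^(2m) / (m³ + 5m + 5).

[-1, 1]

Apply the ratio test: |a_{m+1}| / |a_m| = (m³ + 5m + 5)/((m+1)³ + 5(m+1) + 5), which tends to 1 as m → ∞.
Successive powers of u differ by 2, so the series converges when |u|² · 1 < 1, i.e. |u| < √(1) = 1. So R = 1.
Endpoint u = 1: absolute convergence follows by limit comparison with Σ 1/m³.
When u = -1, absolute convergence follows by limit comparison with Σ 1/m³.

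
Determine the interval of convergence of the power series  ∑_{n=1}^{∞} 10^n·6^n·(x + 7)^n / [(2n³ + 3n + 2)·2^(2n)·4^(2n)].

Ratio test: |a_{n+1}/a_n| = [(2n³ + 3n + 2)/(2(n+1)³ + 3(n+1) + 2)] · 10·6/(4·16) → 15/16 as n → ∞.
Thus R = 1/(15/16) = 16/15.
Endpoint x = -89/15: the terms are on the order of 1/n³, so the series converges absolutely by comparison with the p-series (p = 3 > 1).
Endpoint x = -121/15: the terms are on the order of 1/n³, so the series converges absolutely by comparison with the p-series (p = 3 > 1).

[-121/15, -89/15]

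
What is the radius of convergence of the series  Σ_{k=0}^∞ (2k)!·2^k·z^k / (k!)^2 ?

By the ratio test, |a_{k+1}/a_k| = (2k+1)·(2k+2)/(k+1)² · 2 → 8.
Convergence for |z| · 8 < 1, i.e. |z| < 1/8. So R = 1/8.

R = 1/8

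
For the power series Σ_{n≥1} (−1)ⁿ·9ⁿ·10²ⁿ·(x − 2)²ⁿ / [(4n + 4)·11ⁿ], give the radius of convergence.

Apply the ratio test: |a_{n+1}| / |a_n| = [(4n + 4)/(4(n+1) + 4)] · 9·100/11, which tends to 900/11 as n → ∞.
Writing y = (x − 2)², the series in y has radius 11/900, so |x − 2| < √(11/900) and R = √11/30.

R = √11/30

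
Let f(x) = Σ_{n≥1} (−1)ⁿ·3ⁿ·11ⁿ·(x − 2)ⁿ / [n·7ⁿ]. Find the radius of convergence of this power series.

R = 7/33

The ratio of consecutive coefficients is [n/(n+1)] · 3·11/7 → 33/7.
Thus R = 1/(33/7) = 7/33.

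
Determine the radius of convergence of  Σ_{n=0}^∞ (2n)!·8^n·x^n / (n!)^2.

R = 1/32

Apply the ratio test: |a_{n+1}| / |a_n| = (2n+1)·(2n+2)/(n+1)² · 8, which tends to 32 as n → ∞.
Thus R = 1/(32) = 1/32.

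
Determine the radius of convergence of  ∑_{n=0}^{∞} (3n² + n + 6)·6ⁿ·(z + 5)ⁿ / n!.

The ratio of consecutive coefficients is (3(n+1)² + (n+1) + 6)/(3n² + n + 6) · 6 · 1/(n+1) → 0.
The limit is 0, so the series converges for all z; R = ∞.

R = ∞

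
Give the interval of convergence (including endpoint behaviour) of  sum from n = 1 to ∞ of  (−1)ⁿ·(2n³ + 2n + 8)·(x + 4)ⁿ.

(-5, -3)

Ratio test: |a_{n+1}/a_n| = (2(n+1)³ + 2(n+1) + 8)/(2n³ + 2n + 8) → 1 as n → ∞.
Convergence for |x + 4| < 1, so R = 1.
At x = -3: the terms do not tend to 0, so the series diverges.
Check x = -5: the terms do not tend to 0, so the series diverges.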